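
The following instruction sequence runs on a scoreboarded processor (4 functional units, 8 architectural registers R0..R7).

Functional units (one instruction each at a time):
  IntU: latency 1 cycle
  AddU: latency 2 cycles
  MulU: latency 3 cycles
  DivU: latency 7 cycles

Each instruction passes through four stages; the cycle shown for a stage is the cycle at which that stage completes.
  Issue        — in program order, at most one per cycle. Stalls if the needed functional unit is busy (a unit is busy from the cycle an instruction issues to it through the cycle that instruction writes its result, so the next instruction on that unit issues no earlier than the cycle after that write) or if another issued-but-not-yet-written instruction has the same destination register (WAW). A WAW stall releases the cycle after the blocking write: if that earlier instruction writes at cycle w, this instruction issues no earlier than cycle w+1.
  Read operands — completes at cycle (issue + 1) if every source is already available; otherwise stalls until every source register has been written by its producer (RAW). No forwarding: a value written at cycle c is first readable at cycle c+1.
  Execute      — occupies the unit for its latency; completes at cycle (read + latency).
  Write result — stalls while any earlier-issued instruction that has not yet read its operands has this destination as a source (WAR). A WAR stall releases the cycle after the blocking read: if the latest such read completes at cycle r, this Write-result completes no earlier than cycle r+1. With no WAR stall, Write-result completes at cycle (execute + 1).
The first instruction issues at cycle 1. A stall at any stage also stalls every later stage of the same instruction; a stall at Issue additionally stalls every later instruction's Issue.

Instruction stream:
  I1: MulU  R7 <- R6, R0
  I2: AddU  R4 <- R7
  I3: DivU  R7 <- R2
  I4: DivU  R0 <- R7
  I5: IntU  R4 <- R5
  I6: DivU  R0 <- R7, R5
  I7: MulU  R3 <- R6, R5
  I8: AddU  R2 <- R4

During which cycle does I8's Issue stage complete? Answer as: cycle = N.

cycle 1: issue I1 (MulU)
cycle 2: I1 read-ops; issue I2 (AddU)
cycle 5: I1 finished on MulU
cycle 6: I1→R7
cycle 7: I2 read-ops; issue I3 (DivU)
cycle 8: I3 read-ops
cycle 9: I2 finished on AddU
cycle 10: I2→R4
cycle 15: I3 finished on DivU
cycle 16: I3→R7
cycle 17: issue I4 (DivU)
cycle 18: I4 read-ops; issue I5 (IntU)
cycle 19: I5 read-ops
cycle 20: I5 finished on IntU
cycle 21: I5→R4
cycle 25: I4 finished on DivU
cycle 26: I4→R0
cycle 27: issue I6 (DivU)
cycle 28: I6 read-ops; issue I7 (MulU)
cycle 29: I7 read-ops; issue I8 (AddU)
cycle 30: I8 read-ops
cycle 32: I7 finished on MulU; I8 finished on AddU
cycle 33: I7→R3; I8→R2
cycle 35: I6 finished on DivU
cycle 36: I6→R0

cycle = 29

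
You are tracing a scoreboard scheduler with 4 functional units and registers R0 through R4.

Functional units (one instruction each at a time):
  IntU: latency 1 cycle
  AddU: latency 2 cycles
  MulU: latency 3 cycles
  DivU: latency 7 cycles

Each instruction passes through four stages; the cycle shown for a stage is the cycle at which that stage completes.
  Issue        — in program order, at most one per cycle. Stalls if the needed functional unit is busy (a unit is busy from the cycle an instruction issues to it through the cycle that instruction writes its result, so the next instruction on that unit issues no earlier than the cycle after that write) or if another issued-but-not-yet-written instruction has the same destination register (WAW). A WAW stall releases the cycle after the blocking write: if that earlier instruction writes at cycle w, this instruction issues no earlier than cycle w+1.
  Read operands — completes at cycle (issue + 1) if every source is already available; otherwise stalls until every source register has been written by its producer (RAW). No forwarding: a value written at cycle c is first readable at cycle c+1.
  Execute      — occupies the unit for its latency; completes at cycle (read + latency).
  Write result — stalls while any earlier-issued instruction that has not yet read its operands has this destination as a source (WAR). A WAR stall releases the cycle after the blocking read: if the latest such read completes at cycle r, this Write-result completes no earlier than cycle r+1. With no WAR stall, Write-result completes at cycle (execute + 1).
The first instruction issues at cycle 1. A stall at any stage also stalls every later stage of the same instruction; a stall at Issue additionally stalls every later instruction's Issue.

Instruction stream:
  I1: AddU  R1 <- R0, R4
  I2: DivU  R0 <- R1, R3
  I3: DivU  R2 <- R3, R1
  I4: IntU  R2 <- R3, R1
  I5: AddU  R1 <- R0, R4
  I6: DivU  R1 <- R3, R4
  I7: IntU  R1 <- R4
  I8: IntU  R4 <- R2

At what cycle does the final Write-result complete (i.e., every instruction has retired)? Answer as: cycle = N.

cycle = 48

  I1 | 1 | 2 | 4 | 5
  I2 | 2 | 6 | 13 | 14   RAW R1: wait I1 write@5
  I3 | 15 | 16 | 23 | 24   struct: DivU busy until I2 writes@14
  I4 | 25 | 26 | 27 | 28   WAW R2: wait I3 write@24
  I5 | 26 | 27 | 29 | 30
  I6 | 31 | 32 | 39 | 40   WAW R1: wait I5 write@30
  I7 | 41 | 42 | 43 | 44   WAW R1: wait I6 write@40
  I8 | 45 | 46 | 47 | 48   struct: IntU busy until I7 writes@44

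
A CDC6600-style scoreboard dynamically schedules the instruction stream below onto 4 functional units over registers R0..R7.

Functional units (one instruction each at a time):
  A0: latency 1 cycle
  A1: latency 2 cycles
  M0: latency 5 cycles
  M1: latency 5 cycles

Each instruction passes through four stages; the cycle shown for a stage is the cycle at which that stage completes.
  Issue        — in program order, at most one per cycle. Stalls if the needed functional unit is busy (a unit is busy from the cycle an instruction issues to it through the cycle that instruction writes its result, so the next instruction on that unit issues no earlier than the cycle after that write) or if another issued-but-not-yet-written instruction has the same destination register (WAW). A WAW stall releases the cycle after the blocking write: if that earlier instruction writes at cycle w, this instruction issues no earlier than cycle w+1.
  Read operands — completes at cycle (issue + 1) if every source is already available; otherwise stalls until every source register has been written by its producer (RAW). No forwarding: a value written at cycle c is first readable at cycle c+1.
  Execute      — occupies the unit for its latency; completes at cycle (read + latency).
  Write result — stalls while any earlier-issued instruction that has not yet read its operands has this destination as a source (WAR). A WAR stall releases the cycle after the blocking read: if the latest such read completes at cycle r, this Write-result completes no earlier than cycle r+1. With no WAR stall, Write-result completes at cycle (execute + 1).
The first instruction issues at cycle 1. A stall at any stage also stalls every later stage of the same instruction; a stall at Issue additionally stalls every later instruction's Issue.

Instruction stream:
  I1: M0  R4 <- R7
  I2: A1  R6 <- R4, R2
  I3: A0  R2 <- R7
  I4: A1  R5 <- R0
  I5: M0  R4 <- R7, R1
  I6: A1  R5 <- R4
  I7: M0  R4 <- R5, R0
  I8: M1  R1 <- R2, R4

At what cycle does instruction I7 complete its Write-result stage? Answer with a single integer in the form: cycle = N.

cycle = 32

1) issue 1, read 2, done 7, write 8
2) issue 2, read 9, done 11, write 12  <RAW R4: wait I1 write@8>
3) issue 3, read 4, done 5, write 10  <WAR R2: wait I2 read@9>
4) issue 13, read 14, done 16, write 17  <struct: A1 busy until I2 writes@12>
5) issue 14, read 15, done 20, write 21
6) issue 18, read 22, done 24, write 25  <struct: A1 busy until I4 writes@17 / RAW R4: wait I5 write@21>
7) issue 22, read 26, done 31, write 32  <struct: M0 busy until I5 writes@21 / RAW R5: wait I6 write@25>
8) issue 23, read 33, done 38, write 39  <RAW R4: wait I7 write@32>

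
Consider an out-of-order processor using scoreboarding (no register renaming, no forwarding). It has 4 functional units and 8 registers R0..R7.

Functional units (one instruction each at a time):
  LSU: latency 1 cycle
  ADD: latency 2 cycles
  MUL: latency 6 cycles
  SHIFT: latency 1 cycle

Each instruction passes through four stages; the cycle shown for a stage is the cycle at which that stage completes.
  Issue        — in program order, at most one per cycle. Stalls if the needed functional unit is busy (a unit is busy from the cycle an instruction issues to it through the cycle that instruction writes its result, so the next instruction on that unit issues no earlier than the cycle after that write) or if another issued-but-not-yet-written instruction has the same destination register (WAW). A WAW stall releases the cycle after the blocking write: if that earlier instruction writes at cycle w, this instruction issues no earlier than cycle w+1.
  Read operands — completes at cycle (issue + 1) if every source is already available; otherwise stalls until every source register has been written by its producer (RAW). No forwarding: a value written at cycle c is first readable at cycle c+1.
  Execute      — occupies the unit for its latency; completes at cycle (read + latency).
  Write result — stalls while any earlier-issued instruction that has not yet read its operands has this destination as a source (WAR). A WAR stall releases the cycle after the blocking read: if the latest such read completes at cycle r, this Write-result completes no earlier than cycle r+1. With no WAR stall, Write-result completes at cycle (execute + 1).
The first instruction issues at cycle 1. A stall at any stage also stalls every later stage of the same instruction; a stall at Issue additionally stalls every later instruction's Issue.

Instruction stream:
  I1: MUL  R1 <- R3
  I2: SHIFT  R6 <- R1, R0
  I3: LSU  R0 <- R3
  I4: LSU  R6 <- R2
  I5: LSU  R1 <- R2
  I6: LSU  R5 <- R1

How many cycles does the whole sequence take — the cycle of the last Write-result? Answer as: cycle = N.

cycle = 24

c1: I1→MUL
c2: I1 RO · I2→SHIFT
c3: I3→LSU
c4: I3 RO
c5: I3 EX
c8: I1 EX
c9: I1 WR R1
c10: I2 RO
c11: I2 EX · I3 WR R0
c12: I2 WR R6
c13: I4→LSU
c14: I4 RO
c15: I4 EX
c16: I4 WR R6
c17: I5→LSU
c18: I5 RO
c19: I5 EX
c20: I5 WR R1
c21: I6→LSU
c22: I6 RO
c23: I6 EX
c24: I6 WR R5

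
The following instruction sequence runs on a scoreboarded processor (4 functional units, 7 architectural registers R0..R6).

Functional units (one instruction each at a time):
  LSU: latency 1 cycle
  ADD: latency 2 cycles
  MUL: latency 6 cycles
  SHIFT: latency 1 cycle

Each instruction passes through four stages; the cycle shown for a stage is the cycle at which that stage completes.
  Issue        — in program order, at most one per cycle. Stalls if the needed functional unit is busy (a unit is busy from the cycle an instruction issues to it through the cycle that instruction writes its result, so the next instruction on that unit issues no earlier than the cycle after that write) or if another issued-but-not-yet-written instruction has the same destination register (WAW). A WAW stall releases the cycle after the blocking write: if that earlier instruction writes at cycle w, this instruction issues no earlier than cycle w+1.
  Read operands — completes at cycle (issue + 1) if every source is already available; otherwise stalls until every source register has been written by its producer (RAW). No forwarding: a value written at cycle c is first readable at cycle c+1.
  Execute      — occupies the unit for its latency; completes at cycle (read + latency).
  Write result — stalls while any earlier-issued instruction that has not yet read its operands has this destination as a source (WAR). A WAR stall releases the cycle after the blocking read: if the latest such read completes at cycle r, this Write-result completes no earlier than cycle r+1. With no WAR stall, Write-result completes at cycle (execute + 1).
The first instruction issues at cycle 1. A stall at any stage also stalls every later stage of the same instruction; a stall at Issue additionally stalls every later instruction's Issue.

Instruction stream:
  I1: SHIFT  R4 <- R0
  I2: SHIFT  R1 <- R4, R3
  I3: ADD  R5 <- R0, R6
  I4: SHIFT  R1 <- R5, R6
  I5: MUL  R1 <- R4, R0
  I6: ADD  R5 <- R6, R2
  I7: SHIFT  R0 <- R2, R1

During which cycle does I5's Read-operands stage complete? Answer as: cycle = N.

cycle = 15

I1  is:1  ro:2  ex:3  wr:4
I2  is:5  ro:6  ex:7  wr:8  — struct: SHIFT busy until I1 writes@4
I3  is:6  ro:7  ex:9  wr:10
I4  is:9  ro:11  ex:12  wr:13  — struct: SHIFT busy until I2 writes@8, RAW R5: wait I3 write@10
I5  is:14  ro:15  ex:21  wr:22  — WAW R1: wait I4 write@13
I6  is:15  ro:16  ex:18  wr:19
I7  is:16  ro:23  ex:24  wr:25  — RAW R1: wait I5 write@22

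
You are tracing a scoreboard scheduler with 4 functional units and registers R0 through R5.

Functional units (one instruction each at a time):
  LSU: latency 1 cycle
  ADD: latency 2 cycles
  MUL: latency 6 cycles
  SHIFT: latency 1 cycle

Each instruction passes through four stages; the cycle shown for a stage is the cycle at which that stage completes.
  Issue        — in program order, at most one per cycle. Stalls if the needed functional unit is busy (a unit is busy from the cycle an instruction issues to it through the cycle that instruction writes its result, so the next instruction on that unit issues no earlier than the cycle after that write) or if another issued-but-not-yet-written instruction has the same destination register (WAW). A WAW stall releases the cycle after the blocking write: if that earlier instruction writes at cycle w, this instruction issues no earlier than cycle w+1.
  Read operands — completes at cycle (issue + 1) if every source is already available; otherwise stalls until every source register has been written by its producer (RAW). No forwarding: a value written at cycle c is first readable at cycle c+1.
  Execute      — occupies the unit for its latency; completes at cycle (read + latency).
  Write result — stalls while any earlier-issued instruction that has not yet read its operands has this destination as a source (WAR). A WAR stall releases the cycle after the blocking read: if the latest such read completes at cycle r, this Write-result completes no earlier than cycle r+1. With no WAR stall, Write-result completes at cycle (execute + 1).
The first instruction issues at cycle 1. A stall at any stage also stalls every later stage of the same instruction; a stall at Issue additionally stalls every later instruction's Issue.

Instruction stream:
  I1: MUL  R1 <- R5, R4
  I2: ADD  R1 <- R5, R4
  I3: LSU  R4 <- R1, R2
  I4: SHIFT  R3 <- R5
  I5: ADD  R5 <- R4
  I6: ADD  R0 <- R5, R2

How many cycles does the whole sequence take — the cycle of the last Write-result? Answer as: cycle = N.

I1: IS=1 RO=2 EX=8 WR=9
I2: IS=10 RO=11 EX=13 WR=14  [WAW R1: wait I1 write@9]
I3: IS=11 RO=15 EX=16 WR=17  [RAW R1: wait I2 write@14]
I4: IS=12 RO=13 EX=14 WR=15
I5: IS=15 RO=18 EX=20 WR=21  [struct: ADD busy until I2 writes@14; RAW R4: wait I3 write@17]
I6: IS=22 RO=23 EX=25 WR=26  [struct: ADD busy until I5 writes@21]

cycle = 26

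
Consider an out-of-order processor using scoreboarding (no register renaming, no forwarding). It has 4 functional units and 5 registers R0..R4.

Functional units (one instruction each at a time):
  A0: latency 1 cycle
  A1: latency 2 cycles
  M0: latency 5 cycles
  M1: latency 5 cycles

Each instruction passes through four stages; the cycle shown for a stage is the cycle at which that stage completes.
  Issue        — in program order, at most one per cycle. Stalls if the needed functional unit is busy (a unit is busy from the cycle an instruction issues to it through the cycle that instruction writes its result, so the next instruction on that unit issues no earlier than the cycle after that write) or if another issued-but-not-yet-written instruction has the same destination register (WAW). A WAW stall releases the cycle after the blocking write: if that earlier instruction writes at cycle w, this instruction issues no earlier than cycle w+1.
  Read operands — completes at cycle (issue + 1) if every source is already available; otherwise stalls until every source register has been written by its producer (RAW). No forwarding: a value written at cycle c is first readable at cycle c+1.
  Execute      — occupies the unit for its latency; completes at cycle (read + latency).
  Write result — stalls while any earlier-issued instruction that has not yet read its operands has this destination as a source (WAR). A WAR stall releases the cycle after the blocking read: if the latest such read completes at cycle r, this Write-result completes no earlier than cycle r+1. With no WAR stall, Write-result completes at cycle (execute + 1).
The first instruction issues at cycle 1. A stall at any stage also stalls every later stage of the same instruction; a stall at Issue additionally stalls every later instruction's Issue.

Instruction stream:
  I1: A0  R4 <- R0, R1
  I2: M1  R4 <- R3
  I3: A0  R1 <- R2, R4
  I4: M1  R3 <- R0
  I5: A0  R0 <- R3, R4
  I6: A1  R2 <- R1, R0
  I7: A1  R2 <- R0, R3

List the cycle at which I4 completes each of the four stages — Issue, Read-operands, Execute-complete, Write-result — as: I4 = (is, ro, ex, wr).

[1] I1→A0
[2] I1 RO
[3] I1 EX
[4] I1 WR R4
[5] I2→M1
[6] I2 RO, I3→A0
[11] I2 EX
[12] I2 WR R4
[13] I3 RO, I4→M1
[14] I3 EX, I4 RO
[15] I3 WR R1
[16] I5→A0
[17] I6→A1
[19] I4 EX
[20] I4 WR R3
[21] I5 RO
[22] I5 EX
[23] I5 WR R0
[24] I6 RO
[26] I6 EX
[27] I6 WR R2
[28] I7→A1
[29] I7 RO
[31] I7 EX
[32] I7 WR R2

I4 = (13, 14, 19, 20)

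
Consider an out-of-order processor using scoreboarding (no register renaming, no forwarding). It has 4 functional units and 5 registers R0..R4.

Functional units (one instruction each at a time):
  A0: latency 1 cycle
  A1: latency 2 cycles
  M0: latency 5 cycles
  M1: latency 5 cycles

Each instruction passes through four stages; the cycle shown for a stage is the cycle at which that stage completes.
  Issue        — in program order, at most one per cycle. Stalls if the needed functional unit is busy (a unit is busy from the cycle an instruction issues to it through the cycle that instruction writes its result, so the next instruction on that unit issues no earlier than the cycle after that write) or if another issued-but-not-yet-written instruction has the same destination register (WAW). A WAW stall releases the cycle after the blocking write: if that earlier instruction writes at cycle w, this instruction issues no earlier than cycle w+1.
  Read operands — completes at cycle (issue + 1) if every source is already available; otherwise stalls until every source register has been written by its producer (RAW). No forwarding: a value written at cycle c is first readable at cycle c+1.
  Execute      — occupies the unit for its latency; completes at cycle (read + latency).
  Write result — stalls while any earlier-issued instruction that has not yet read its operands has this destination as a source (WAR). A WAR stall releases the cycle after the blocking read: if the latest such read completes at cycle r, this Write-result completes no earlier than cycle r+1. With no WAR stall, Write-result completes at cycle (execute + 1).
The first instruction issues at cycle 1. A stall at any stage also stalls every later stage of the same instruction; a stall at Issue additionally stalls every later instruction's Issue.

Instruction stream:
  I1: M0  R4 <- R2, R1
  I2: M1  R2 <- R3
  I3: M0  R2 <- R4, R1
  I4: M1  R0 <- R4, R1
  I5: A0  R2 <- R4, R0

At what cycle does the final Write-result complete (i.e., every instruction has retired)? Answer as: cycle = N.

cycle = 21

1) issue 1, read 2, done 7, write 8
2) issue 2, read 3, done 8, write 9
3) issue 10, read 11, done 16, write 17  <WAW R2: wait I2 write@9>
4) issue 11, read 12, done 17, write 18
5) issue 18, read 19, done 20, write 21  <WAW R2: wait I3 write@17>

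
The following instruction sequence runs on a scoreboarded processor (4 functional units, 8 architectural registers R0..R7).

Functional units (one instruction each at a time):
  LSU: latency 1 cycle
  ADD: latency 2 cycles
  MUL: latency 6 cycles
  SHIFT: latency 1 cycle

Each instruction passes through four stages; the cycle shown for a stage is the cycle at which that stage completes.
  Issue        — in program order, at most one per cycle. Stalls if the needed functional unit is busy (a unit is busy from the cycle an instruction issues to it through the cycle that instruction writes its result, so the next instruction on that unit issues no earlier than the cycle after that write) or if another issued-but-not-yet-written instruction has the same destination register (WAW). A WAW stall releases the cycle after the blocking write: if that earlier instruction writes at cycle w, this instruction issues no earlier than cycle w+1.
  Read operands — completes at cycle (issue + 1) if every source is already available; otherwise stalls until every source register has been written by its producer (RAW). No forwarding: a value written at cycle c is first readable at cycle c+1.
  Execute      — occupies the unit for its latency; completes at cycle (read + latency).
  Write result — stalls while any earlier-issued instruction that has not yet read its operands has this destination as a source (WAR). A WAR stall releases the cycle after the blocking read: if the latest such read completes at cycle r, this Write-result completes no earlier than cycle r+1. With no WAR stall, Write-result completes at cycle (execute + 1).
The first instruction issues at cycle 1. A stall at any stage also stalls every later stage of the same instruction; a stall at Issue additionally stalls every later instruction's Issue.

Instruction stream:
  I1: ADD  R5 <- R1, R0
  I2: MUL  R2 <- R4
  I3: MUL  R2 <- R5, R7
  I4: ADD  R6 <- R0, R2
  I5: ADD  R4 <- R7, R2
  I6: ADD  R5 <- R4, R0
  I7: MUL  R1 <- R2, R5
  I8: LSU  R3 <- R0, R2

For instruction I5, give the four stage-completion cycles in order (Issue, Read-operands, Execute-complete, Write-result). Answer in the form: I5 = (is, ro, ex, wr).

c1: I1→ADD
c2: I1 RO, I2→MUL
c3: I2 RO
c4: I1 EX
c5: I1 WR R5
c9: I2 EX
c10: I2 WR R2
c11: I3→MUL
c12: I3 RO, I4→ADD
c18: I3 EX
c19: I3 WR R2
c20: I4 RO
c22: I4 EX
c23: I4 WR R6
c24: I5→ADD
c25: I5 RO
c27: I5 EX
c28: I5 WR R4
c29: I6→ADD
c30: I6 RO, I7→MUL
c31: I8→LSU
c32: I6 EX, I8 RO
c33: I6 WR R5, I8 EX
c34: I7 RO, I8 WR R3
c40: I7 EX
c41: I7 WR R1

I5 = (24, 25, 27, 28)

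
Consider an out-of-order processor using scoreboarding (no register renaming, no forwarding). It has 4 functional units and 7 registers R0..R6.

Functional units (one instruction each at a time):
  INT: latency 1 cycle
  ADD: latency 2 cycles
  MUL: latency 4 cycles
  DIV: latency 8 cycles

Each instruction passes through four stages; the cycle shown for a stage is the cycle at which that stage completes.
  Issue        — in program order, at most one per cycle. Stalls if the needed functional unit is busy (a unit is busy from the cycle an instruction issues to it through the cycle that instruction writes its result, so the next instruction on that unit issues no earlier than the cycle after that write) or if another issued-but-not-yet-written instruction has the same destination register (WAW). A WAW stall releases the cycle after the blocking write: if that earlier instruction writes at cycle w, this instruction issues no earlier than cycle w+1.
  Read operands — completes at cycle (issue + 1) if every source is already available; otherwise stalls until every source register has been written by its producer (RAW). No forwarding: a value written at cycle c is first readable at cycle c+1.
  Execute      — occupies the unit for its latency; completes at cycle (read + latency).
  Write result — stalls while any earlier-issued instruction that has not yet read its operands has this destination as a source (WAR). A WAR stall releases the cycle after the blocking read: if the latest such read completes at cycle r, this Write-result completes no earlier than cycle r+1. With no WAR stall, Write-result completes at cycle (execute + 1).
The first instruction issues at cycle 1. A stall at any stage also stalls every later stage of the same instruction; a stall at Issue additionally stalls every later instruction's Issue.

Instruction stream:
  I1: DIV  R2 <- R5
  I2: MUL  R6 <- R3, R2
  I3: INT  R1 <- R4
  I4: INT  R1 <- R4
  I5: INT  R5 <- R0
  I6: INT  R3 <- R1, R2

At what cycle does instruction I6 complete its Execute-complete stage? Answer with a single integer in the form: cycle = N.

cycle = 17

I1: IS=1 RO=2 EX=10 WR=11
I2: IS=2 RO=12 EX=16 WR=17  [RAW R2: wait I1 write@11]
I3: IS=3 RO=4 EX=5 WR=6
I4: IS=7 RO=8 EX=9 WR=10  [struct: INT busy until I3 writes@6]
I5: IS=11 RO=12 EX=13 WR=14  [struct: INT busy until I4 writes@10]
I6: IS=15 RO=16 EX=17 WR=18  [struct: INT busy until I5 writes@14]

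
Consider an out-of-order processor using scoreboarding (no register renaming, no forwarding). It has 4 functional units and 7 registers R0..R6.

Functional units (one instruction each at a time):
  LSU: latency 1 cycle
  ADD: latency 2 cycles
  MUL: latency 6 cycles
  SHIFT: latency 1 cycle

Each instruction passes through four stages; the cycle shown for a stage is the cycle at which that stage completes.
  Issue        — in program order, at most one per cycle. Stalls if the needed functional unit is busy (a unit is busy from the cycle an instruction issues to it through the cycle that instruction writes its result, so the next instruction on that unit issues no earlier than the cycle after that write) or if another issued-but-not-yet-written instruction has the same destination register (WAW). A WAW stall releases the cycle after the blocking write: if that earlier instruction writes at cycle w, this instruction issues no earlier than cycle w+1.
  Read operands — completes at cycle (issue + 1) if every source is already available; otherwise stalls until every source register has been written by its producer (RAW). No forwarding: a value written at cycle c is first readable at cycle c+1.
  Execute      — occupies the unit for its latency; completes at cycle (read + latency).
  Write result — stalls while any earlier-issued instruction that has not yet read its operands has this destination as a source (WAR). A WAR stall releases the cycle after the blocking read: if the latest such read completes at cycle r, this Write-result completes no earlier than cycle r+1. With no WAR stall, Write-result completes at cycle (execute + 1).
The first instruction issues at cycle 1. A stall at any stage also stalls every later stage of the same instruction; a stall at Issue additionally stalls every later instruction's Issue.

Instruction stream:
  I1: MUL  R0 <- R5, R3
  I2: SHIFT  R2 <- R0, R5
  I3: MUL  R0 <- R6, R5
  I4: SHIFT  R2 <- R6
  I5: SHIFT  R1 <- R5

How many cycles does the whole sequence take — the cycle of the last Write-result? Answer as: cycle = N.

cycle 1: issue I1 (MUL)
cycle 2: I1 read-ops | issue I2 (SHIFT)
cycle 8: I1 finished on MUL
cycle 9: I1→R0
cycle 10: I2 read-ops | issue I3 (MUL)
cycle 11: I2 finished on SHIFT | I3 read-ops
cycle 12: I2→R2
cycle 13: issue I4 (SHIFT)
cycle 14: I4 read-ops
cycle 15: I4 finished on SHIFT
cycle 16: I4→R2
cycle 17: I3 finished on MUL | issue I5 (SHIFT)
cycle 18: I3→R0 | I5 read-ops
cycle 19: I5 finished on SHIFT
cycle 20: I5→R1

cycle = 20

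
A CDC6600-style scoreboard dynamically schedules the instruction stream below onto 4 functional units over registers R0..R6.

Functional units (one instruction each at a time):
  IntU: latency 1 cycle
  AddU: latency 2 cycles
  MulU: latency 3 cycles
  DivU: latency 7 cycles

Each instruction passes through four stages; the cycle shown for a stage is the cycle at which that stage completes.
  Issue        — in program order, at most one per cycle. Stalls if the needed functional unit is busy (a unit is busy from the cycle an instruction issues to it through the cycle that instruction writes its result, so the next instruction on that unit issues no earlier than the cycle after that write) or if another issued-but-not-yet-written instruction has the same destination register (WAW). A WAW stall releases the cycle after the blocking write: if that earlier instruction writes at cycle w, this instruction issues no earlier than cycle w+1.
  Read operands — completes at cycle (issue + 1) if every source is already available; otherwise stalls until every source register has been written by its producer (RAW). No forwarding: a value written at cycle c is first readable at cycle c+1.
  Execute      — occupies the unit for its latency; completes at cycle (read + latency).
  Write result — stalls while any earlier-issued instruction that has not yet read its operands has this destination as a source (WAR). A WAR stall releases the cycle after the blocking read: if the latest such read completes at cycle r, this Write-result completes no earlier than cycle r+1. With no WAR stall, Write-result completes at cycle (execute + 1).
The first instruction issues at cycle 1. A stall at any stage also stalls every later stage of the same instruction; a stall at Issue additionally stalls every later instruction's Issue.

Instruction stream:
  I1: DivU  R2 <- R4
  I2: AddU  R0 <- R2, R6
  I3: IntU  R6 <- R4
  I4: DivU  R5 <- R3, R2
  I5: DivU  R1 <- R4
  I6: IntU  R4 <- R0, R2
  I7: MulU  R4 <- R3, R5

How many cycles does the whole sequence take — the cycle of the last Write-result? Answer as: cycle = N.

c1: issue I1 (DivU)
c2: I1 read-ops | issue I2 (AddU)
c3: issue I3 (IntU)
c4: I3 read-ops
c5: I3 finished on IntU
c9: I1 finished on DivU
c10: I1→R2
c11: I2 read-ops | issue I4 (DivU)
c12: I3→R6 | I4 read-ops
c13: I2 finished on AddU
c14: I2→R0
c19: I4 finished on DivU
c20: I4→R5
c21: issue I5 (DivU)
c22: I5 read-ops | issue I6 (IntU)
c23: I6 read-ops
c24: I6 finished on IntU
c25: I6→R4
c26: issue I7 (MulU)
c27: I7 read-ops
c29: I5 finished on DivU
c30: I5→R1 | I7 finished on MulU
c31: I7→R4

cycle = 31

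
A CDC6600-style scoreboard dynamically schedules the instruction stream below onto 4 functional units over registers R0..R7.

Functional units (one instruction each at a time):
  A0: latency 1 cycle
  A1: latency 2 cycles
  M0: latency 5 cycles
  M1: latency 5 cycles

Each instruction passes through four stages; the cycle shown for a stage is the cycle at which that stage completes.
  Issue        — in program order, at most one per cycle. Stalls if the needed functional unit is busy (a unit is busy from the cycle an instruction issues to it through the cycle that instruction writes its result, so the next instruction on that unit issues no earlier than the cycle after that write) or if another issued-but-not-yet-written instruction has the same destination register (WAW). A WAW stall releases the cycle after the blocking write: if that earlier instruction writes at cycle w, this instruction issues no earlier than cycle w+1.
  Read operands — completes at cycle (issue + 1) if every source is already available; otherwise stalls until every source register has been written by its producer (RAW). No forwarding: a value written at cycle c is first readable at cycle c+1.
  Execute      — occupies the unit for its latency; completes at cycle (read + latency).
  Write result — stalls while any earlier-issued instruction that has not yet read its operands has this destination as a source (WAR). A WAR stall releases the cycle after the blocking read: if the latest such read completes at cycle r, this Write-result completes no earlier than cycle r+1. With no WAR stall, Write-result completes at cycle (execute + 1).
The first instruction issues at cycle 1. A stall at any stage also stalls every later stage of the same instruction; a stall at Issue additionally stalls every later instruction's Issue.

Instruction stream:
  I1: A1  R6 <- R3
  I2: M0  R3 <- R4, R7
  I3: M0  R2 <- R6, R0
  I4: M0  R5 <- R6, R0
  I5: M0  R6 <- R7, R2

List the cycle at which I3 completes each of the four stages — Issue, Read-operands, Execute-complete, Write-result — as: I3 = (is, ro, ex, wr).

I3 = (10, 11, 16, 17)

cycle 1: I1 issues→A1
cycle 2: I1 reads · I2 issues→M0
cycle 3: I2 reads
cycle 4: I1 exec-done
cycle 5: I1 writes R6
cycle 8: I2 exec-done
cycle 9: I2 writes R3
cycle 10: I3 issues→M0
cycle 11: I3 reads
cycle 16: I3 exec-done
cycle 17: I3 writes R2
cycle 18: I4 issues→M0
cycle 19: I4 reads
cycle 24: I4 exec-done
cycle 25: I4 writes R5
cycle 26: I5 issues→M0
cycle 27: I5 reads
cycle 32: I5 exec-done
cycle 33: I5 writes R6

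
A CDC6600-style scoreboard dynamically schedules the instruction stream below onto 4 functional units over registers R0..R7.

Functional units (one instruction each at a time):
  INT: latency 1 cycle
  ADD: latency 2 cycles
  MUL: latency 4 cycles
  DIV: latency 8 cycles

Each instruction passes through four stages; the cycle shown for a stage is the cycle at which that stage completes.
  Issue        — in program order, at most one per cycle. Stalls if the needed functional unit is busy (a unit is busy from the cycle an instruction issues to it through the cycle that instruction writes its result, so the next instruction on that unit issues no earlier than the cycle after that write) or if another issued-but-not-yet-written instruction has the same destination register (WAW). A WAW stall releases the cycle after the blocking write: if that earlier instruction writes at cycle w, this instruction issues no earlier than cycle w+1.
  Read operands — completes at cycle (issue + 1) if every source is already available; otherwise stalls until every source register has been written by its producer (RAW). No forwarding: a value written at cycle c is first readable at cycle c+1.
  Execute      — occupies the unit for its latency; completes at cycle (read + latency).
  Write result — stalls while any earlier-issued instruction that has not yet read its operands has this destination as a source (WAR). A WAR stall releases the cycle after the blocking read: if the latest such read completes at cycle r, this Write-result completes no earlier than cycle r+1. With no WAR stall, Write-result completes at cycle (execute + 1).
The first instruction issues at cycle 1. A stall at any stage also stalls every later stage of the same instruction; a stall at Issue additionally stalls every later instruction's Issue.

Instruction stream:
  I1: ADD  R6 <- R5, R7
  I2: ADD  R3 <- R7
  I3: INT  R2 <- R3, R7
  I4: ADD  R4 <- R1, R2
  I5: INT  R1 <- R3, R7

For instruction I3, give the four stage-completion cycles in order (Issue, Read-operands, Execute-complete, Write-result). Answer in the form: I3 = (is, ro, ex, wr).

I3 = (7, 11, 12, 13)

  I1 | 1 | 2 | 4 | 5
  I2 | 6 | 7 | 9 | 10   struct: ADD busy until I1 writes@5
  I3 | 7 | 11 | 12 | 13   RAW R3: wait I2 write@10
  I4 | 11 | 14 | 16 | 17   struct: ADD busy until I2 writes@10 · RAW R2: wait I3 write@13
  I5 | 14 | 15 | 16 | 17   struct: INT busy until I3 writes@13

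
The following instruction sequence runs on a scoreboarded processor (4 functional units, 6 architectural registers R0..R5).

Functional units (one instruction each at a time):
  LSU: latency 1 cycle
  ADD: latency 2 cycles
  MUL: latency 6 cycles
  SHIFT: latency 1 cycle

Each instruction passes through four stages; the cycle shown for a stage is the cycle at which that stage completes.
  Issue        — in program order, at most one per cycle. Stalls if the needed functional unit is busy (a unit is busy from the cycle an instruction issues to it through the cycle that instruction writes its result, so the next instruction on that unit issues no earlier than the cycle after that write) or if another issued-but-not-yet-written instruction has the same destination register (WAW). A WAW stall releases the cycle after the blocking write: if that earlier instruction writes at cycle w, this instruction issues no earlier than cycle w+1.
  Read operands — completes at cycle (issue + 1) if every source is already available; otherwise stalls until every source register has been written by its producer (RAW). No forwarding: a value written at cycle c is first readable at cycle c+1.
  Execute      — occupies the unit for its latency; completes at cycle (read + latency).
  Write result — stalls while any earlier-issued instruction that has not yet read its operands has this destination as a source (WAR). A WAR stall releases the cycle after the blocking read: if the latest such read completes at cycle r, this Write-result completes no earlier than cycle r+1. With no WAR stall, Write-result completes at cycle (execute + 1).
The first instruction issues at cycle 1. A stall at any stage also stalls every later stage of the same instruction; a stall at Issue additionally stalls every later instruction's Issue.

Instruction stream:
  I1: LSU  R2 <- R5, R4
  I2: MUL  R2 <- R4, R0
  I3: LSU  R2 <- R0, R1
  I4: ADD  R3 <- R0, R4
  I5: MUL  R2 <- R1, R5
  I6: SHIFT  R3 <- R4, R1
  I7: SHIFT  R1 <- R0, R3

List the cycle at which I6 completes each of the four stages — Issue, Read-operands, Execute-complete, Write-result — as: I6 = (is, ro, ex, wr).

I6 = (20, 21, 22, 23)

[I1] 1/2/3/4
[I2] 5/6/12/13  (WAW R2: wait I1 write@4)
[I3] 14/15/16/17  (WAW R2: wait I2 write@13)
[I4] 15/16/18/19
[I5] 18/19/25/26  (WAW R2: wait I3 write@17)
[I6] 20/21/22/23  (WAW R3: wait I4 write@19)
[I7] 24/25/26/27  (struct: SHIFT busy until I6 writes@23)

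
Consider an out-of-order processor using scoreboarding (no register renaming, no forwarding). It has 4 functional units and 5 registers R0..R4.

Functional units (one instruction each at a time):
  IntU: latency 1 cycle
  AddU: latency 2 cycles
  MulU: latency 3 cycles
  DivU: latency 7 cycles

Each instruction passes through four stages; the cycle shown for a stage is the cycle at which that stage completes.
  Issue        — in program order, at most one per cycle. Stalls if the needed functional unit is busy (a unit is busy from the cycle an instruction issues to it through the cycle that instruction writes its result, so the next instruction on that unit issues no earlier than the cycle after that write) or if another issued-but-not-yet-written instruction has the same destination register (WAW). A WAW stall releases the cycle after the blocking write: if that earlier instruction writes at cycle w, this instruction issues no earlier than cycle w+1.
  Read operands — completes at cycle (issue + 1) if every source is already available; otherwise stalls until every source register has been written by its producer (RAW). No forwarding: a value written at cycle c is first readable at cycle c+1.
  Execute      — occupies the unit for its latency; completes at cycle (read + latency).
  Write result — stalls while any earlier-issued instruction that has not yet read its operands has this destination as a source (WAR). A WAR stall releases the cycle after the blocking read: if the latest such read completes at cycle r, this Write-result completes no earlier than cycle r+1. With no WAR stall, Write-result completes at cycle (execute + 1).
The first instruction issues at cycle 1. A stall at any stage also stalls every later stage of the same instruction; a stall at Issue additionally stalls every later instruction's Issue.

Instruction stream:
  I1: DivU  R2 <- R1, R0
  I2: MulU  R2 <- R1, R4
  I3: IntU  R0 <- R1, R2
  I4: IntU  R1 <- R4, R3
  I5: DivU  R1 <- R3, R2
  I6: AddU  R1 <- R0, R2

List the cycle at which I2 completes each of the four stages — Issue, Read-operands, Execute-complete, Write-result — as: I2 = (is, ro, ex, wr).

I2 = (11, 12, 15, 16)

t=1  I1→DivU
t=2  I1 RO
t=9  I1 EX
t=10  I1 WR R2
t=11  I2→MulU
t=12  I2 RO · I3→IntU
t=15  I2 EX
t=16  I2 WR R2
t=17  I3 RO
t=18  I3 EX
t=19  I3 WR R0
t=20  I4→IntU
t=21  I4 RO
t=22  I4 EX
t=23  I4 WR R1
t=24  I5→DivU
t=25  I5 RO
t=32  I5 EX
t=33  I5 WR R1
t=34  I6→AddU
t=35  I6 RO
t=37  I6 EX
t=38  I6 WR R1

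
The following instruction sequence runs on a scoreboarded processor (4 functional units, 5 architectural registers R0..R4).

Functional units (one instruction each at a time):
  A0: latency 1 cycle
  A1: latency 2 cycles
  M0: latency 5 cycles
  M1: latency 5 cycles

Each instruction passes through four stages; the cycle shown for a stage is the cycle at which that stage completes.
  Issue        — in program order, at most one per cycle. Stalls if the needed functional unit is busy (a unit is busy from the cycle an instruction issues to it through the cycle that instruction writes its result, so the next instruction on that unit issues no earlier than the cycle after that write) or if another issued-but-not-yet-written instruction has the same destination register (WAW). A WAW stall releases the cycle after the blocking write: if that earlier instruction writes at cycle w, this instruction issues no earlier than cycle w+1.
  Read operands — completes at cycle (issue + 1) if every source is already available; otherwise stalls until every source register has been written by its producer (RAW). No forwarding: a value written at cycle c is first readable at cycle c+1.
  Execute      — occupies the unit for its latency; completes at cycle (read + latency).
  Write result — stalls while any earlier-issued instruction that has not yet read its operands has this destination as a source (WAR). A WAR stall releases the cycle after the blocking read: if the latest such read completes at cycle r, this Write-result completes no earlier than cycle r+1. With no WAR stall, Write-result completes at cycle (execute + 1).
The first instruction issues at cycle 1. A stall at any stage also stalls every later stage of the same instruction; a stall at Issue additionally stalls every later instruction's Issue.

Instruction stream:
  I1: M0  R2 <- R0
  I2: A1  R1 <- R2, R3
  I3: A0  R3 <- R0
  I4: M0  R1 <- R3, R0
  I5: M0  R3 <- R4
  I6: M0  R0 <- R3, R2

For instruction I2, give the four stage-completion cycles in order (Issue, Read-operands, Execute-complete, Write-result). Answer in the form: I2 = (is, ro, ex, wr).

t=1  I1→M0
t=2  I1 RO | I2→A1
t=3  I3→A0
t=4  I3 RO
t=5  I3 EX
t=7  I1 EX
t=8  I1 WR R2
t=9  I2 RO
t=10  I3 WR R3
t=11  I2 EX
t=12  I2 WR R1
t=13  I4→M0
t=14  I4 RO
t=19  I4 EX
t=20  I4 WR R1
t=21  I5→M0
t=22  I5 RO
t=27  I5 EX
t=28  I5 WR R3
t=29  I6→M0
t=30  I6 RO
t=35  I6 EX
t=36  I6 WR R0

I2 = (2, 9, 11, 12)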